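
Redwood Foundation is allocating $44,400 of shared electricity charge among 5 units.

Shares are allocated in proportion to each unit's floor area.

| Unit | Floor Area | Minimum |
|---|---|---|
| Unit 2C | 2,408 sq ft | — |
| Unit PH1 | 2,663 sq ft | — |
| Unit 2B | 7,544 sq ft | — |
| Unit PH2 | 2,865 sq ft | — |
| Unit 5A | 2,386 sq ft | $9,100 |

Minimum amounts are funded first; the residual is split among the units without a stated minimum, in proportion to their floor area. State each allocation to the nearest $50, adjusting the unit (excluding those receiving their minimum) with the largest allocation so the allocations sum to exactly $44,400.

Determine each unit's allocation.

Minimums first: Unit 5A $9,100. Balance $35,300.
Balance split over remaining floor area 15,480: Unit 2C 5,491.11 → $5,500; Unit PH1 6,072.60 → $6,050; Unit 2B 17,203.05 → $17,200; Unit PH2 6,533.24 → $6,550.

Unit 2C: $5,500; Unit PH1: $6,050; Unit 2B: $17,200; Unit PH2: $6,550; Unit 5A: $9,100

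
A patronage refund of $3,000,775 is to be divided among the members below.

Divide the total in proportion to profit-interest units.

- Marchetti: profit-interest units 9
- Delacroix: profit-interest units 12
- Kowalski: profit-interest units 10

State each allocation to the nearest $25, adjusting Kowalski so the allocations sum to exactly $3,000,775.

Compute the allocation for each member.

Combined profit-interest units = 31.
Proportional shares: Marchetti 9/31 × $3,000,775 = 871,192.74; Delacroix 12/31 × $3,000,775 = 1,161,590.32; Kowalski 10/31 × $3,000,775 = 967,991.94.
After rounding ($25): Marchetti $871,200; Delacroix $1,161,600; Kowalski $968,000. Sum = $3,000,800.
Difference $3,000,775 − $3,000,800 = −$25 applied to Kowalski: Kowalski becomes $967,975.

Marchetti: $871,200; Delacroix: $1,161,600; Kowalski: $967,975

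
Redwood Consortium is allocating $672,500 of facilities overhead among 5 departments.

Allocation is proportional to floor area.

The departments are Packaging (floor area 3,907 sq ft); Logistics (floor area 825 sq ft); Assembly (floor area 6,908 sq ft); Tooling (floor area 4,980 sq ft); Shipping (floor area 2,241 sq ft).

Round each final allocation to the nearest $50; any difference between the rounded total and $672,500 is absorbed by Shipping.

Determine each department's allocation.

Packaging: $139,300 · Logistics: $29,400 · Assembly: $246,300 · Tooling: $177,550 · Shipping: $79,950

Combined floor area = 18,861.
Unrounded shares: Packaging 3,907/18,861 × $672,500 = 139,306.37; Logistics 825/18,861 × $672,500 = 29,415.86; Assembly 6,908/18,861 × $672,500 = 246,308.79; Tooling 4,980/18,861 × $672,500 = 177,564.82; Shipping 2,241/18,861 × $672,500 = 79,904.17.
At nearest $50: Packaging $139,300; Logistics $29,400; Assembly $246,300; Tooling $177,550; Shipping $79,900. Sum = $672,450.
Difference $672,500 − $672,450 = +$50 applied to Shipping: Shipping becomes $79,950.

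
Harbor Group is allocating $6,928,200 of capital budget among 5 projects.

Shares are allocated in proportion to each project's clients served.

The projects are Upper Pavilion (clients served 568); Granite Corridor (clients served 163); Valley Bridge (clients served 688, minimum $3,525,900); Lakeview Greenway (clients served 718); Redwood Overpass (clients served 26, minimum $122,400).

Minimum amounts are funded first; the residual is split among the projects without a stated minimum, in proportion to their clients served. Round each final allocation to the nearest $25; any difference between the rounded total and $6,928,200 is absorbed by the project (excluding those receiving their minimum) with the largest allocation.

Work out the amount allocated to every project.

Upper Pavilion: $1,285,700; Granite Corridor: $368,950; Valley Bridge: $3,525,900; Lakeview Greenway: $1,625,250; Redwood Overpass: $122,400

Minimums first: Valley Bridge $3,525,900; Redwood Overpass $122,400. Balance $3,279,900.
Balance split over remaining clients served 1,449: Upper Pavilion 1,285,702.69 → $1,285,700; Granite Corridor 368,960.46 → $368,950; Lakeview Greenway 1,625,236.85 → $1,625,225.
Rounding difference +$25 applied to Lakeview Greenway → $1,625,250.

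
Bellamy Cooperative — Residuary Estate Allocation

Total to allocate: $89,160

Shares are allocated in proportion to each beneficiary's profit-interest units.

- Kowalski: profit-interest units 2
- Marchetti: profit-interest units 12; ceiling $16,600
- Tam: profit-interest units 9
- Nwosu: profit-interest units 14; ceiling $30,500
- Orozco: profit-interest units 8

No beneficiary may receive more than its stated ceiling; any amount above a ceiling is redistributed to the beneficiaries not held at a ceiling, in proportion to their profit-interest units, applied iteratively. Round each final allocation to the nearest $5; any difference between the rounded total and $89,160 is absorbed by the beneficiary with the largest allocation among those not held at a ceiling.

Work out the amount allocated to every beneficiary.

Profit-interest units total: 45.
Proportional shares (ignoring caps): Kowalski 3,962.67; Marchetti 23,776.00; Tam 17,832.00; Nwosu 27,738.67; Orozco 15,850.67.
Held at cap: Marchetti ($16,600); balance $72,560 reallocated over remaining profit-interest units 33.
Held at cap: Nwosu ($30,500); balance $42,060 reallocated over remaining profit-interest units 19.
Remaining shares: Kowalski 4,427.37 → $4,425; Tam 19,923.16 → $19,925; Orozco 17,709.47 → $17,710.

Kowalski: $4,425 · Marchetti: $16,600 · Tam: $19,925 · Nwosu: $30,500 · Orozco: $17,710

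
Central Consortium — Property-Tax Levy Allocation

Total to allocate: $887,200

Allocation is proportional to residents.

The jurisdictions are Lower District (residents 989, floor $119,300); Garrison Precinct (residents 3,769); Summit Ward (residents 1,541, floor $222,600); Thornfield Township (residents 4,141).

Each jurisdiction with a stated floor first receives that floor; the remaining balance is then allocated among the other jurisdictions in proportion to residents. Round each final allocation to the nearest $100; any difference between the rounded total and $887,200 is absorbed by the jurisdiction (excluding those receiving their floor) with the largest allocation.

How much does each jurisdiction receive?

Minimums first: Lower District $119,300; Summit Ward $222,600. Balance $545,300.
Balance split over remaining residents 7,910: Garrison Precinct 259,827.52 → $259,800; Thornfield Township 285,472.48 → $285,500.

Lower District: $119,300; Garrison Precinct: $259,800; Summit Ward: $222,600; Thornfield Township: $285,500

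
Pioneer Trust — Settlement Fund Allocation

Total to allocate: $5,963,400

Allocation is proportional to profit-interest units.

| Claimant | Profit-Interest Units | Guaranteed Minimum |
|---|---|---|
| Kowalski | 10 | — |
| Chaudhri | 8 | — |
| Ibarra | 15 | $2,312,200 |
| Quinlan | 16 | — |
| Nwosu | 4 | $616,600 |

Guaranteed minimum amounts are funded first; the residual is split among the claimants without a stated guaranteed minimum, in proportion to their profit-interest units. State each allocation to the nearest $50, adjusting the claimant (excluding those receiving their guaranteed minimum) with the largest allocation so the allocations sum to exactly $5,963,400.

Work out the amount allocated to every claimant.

Minimums first: Ibarra $2,312,200; Nwosu $616,600. Residual $3,034,600.
Residual split over remaining profit-interest units 34: Kowalski 892,529.41 → $892,550; Chaudhri 714,023.53 → $714,000; Quinlan 1,428,047.06 → $1,428,050.

Kowalski: $892,550; Chaudhri: $714,000; Ibarra: $2,312,200; Quinlan: $1,428,050; Nwosu: $616,600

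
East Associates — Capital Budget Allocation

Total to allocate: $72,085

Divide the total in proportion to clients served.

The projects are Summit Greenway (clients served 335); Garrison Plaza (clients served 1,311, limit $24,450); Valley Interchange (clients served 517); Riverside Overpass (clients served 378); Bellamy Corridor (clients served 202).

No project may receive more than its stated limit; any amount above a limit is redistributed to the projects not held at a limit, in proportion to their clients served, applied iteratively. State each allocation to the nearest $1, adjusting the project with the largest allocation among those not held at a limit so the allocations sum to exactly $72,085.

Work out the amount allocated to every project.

Summit Greenway: $11,144 · Garrison Plaza: $24,450 · Valley Interchange: $17,198 · Riverside Overpass: $12,574 · Bellamy Corridor: $6,719

Sum of clients served: 2,743.
Pro-rata shares before constraints: Summit Greenway 8,803.67; Garrison Plaza 34,452.58; Valley Interchange 13,586.56; Riverside Overpass 9,933.70; Bellamy Corridor 5,308.48.
Held at cap: Garrison Plaza ($24,450); remaining pool $47,635 reallocated over remaining clients served 1,432.
Shares after redistribution: Summit Greenway 11,143.66 → $11,144; Valley Interchange 17,197.83 → $17,198; Riverside Overpass 12,574.04 → $12,574; Bellamy Corridor 6,719.46 → $6,719.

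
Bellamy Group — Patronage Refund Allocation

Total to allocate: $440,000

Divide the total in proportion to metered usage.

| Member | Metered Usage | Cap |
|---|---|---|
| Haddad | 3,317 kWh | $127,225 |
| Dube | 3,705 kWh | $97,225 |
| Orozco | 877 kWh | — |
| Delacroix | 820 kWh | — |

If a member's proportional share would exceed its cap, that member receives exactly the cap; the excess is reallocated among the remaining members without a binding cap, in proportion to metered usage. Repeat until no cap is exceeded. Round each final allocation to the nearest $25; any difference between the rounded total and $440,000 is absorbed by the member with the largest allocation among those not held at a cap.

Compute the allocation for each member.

Haddad: $127,225 · Dube: $97,225 · Orozco: $111,400 · Delacroix: $104,150

Metered usage total: 8,719.
Pro-rata shares before constraints: Haddad 167,390.76; Dube 186,970.98; Orozco 44,257.37; Delacroix 41,380.89.
Cap binds for Haddad ($127,225), Dube ($97,225); residual $215,550 reallocated over remaining metered usage 1,697.
Remaining shares: Orozco 111,395.02 → $111,400; Delacroix 104,154.98 → $104,150.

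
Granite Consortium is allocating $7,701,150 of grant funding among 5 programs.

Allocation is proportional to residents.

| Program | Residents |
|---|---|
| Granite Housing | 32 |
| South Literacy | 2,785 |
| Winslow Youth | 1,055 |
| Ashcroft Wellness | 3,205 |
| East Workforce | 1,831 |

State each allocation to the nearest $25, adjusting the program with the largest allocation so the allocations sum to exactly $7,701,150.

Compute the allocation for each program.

Granite Housing: $27,675 | South Literacy: $2,407,700 | Winslow Youth: $912,075 | Ashcroft Wellness: $2,770,775 | East Workforce: $1,582,925

Combined residents = 8,908.
Unrounded shares: Granite Housing 32/8,908 × $7,701,150 = 27,664.66; South Literacy 2,785/8,908 × $7,701,150 = 2,407,690.03; Winslow Youth 1,055/8,908 × $7,701,150 = 912,069.29; Ashcroft Wellness 3,205/8,908 × $7,701,150 = 2,770,788.70; East Workforce 1,831/8,908 × $7,701,150 = 1,582,937.32.
At nearest $25: Granite Housing $27,675; South Literacy $2,407,700; Winslow Youth $912,075; Ashcroft Wellness $2,770,800; East Workforce $1,582,925. Sum = $7,701,175.
Difference $7,701,150 − $7,701,175 = −$25 applied to largest allocation (Ashcroft Wellness): Ashcroft Wellness becomes $2,770,775.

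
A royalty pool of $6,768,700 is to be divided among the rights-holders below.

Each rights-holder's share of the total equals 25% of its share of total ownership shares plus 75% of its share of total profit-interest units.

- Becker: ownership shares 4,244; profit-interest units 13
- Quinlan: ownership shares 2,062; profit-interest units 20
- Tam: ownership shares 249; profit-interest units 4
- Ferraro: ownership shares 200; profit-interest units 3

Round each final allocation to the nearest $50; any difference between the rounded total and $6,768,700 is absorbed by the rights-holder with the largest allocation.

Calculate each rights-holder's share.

Totals — ownership shares 6,755, profit-interest units 40.
Composite weights (25% ownership shares + 75% profit-interest units): Becker 0.4008; Quinlan 0.4513; Tam 0.0842; Ferraro 0.0637.
Unrounded shares: Becker 2,713,022.47; Quinlan 3,054,808.00; Tam 570,028.75; Ferraro 430,840.78.
Rounded to nearest $50: Becker $2,713,000; Quinlan $3,054,800; Tam $570,050; Ferraro $430,850. Sum = $6,768,700.
Rounded total matches; no reconciliation needed.

Becker: $2,713,000 · Quinlan: $3,054,800 · Tam: $570,050 · Ferraro: $430,850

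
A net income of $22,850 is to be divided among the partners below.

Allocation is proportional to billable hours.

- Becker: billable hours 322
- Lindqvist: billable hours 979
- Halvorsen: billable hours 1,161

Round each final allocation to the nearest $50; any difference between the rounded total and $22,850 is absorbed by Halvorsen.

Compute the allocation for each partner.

Combined billable hours = 2,462.
Proportional shares: Becker 322/2,462 × $22,850 = 2,988.51; Lindqvist 979/2,462 × $22,850 = 9,086.17; Halvorsen 1,161/2,462 × $22,850 = 10,775.32.
After rounding ($50): Becker $3,000; Lindqvist $9,100; Halvorsen $10,800. Sum = $22,900.
Difference $22,850 − $22,900 = −$50 applied to Halvorsen: Halvorsen becomes $10,750.

Becker: $3,000; Lindqvist: $9,100; Halvorsen: $10,750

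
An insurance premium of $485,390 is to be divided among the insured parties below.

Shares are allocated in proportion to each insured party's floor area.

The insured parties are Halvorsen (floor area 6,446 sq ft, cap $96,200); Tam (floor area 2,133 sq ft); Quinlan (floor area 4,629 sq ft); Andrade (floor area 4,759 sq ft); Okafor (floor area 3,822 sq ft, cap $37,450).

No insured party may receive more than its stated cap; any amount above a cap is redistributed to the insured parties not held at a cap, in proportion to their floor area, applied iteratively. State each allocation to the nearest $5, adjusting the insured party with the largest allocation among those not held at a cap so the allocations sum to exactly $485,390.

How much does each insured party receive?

Halvorsen: $96,200 | Tam: $65,120 | Quinlan: $141,325 | Andrade: $145,295 | Okafor: $37,450

Sum of floor area: 21,789.
Proportional shares (ignoring caps): Halvorsen 143,596.49; Tam 47,516.49; Quinlan 103,119.48; Andrade 106,015.47; Okafor 85,142.07.
Held at cap: Halvorsen ($96,200), Okafor ($37,450); residual $351,740 reallocated over remaining floor area 11,521.
Redistributed shares: Tam 65,121.21 → $65,120; Quinlan 141,324.92 → $141,325; Andrade 145,293.87 → $145,295.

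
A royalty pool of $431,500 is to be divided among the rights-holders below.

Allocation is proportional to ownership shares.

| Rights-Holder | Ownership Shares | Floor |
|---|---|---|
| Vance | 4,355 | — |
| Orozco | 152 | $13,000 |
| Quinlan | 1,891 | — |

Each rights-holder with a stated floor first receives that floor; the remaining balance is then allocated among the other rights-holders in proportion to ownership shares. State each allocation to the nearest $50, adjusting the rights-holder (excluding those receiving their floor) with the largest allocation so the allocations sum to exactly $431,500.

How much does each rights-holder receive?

Vance: $291,800; Orozco: $13,000; Quinlan: $126,700

Fund the minimums — Orozco $13,000. Balance $418,500.
Balance split over remaining ownership shares 6,246: Vance 291,797.55 → $291,800; Quinlan 126,702.45 → $126,700.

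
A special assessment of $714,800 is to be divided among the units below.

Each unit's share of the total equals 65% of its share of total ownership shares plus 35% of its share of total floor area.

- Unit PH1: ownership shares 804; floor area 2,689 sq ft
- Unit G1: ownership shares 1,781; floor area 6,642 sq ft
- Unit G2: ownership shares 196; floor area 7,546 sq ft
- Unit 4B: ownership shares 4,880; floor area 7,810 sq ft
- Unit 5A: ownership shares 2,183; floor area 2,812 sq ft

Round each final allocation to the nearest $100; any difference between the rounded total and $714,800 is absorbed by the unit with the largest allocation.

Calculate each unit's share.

Unit PH1: $62,400 · Unit G1: $144,500 · Unit G2: $77,900 · Unit 4B: $301,400 · Unit 5A: $128,600

Totals — ownership shares 9,844, floor area 27,499.
Combined weights (65% ownership shares + 35% floor area): Unit PH1 0.0873; Unit G1 0.2021; Unit G2 0.1090; Unit 4B 0.4216; Unit 5A 0.1799.
Pro-rata amounts: Unit PH1 62,411.37; Unit G1 144,487.65; Unit G2 77,902.75; Unit 4B 301,381.38; Unit 5A 128,616.85.
At nearest $100: Unit PH1 $62,400; Unit G1 $144,500; Unit G2 $77,900; Unit 4B $301,400; Unit 5A $128,600. Sum = $714,800.
Sum already equals the total — no adjustment.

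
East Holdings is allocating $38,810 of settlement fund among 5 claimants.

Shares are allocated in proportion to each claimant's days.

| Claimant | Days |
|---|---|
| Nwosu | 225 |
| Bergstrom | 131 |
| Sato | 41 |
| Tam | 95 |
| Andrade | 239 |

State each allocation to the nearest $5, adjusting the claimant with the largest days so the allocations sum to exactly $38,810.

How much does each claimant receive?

Sum of days: 225 + 131 + 41 + 95 + 239 = 731.
Proportional shares: Nwosu 11,945.62; Bergstrom 6,955.01; Sato 2,176.76; Tam 5,043.71; Andrade 12,688.91.
At nearest $5: Nwosu $11,945; Bergstrom $6,955; Sato $2,175; Tam $5,045; Andrade $12,690. Sum = $38,810.
Rounded total matches; no reconciliation needed.

Nwosu: $11,945 | Bergstrom: $6,955 | Sato: $2,175 | Tam: $5,045 | Andrade: $12,690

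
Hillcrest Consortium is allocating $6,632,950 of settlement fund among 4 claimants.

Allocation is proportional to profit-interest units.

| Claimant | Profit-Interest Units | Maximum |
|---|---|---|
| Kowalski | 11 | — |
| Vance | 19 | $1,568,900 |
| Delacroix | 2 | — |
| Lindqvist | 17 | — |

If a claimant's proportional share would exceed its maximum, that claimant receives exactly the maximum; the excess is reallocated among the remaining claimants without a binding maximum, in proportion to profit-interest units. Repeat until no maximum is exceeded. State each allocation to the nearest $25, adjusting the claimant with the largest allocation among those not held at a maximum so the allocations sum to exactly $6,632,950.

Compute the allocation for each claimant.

Kowalski: $1,856,825 · Vance: $1,568,900 · Delacroix: $337,600 · Lindqvist: $2,869,625

Total profit-interest units = 49.
Unconstrained shares: Kowalski 1,489,029.59; Vance 2,571,960.20; Delacroix 270,732.65; Lindqvist 2,301,227.55.
Capped: Vance ($1,568,900); remaining pool $5,064,050 reallocated over remaining profit-interest units 30.
Remaining shares: Kowalski 1,856,818.33 → $1,856,825; Delacroix 337,603.33 → $337,600; Lindqvist 2,869,628.33 → $2,869,625.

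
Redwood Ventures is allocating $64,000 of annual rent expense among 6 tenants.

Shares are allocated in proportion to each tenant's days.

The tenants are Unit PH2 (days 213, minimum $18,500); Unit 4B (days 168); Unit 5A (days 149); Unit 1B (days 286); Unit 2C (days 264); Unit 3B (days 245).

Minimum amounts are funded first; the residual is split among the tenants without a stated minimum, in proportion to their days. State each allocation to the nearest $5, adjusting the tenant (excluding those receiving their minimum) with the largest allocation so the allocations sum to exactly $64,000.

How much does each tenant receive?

Fund the minimums — Unit PH2 $18,500. Balance $45,500.
Balance split over remaining days 1,112: Unit 4B 6,874.10 → $6,875; Unit 5A 6,096.67 → $6,095; Unit 1B 11,702.34 → $11,700; Unit 2C 10,802.16 → $10,800; Unit 3B 10,024.73 → $10,025.
Rounding difference +$5 applied to Unit 1B → $11,705.

Unit PH2: $18,500 · Unit 4B: $6,875 · Unit 5A: $6,095 · Unit 1B: $11,705 · Unit 2C: $10,800 · Unit 3B: $10,025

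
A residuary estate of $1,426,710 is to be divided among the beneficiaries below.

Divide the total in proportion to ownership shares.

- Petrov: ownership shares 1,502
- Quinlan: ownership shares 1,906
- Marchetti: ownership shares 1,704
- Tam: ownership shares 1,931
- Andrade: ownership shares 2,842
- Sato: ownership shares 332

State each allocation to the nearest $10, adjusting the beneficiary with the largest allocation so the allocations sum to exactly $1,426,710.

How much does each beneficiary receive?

Petrov: $209,740 · Quinlan: $266,160 · Marchetti: $237,950 · Tam: $269,650 · Andrade: $396,850 · Sato: $46,360

Combined ownership shares = 10,217.
Raw shares: Petrov 1,502/10,217 × $1,426,710 = 209,740.47; Quinlan 1,906/10,217 × $1,426,710 = 266,155.35; Marchetti 1,704/10,217 × $1,426,710 = 237,947.91; Tam 1,931/10,217 × $1,426,710 = 269,646.37; Andrade 2,842/10,217 × $1,426,710 = 396,859.14; Sato 332/10,217 × $1,426,710 = 46,360.74.
Rounded to nearest $10: Petrov $209,740; Quinlan $266,160; Marchetti $237,950; Tam $269,650; Andrade $396,860; Sato $46,360. Sum = $1,426,720.
Difference $1,426,710 − $1,426,720 = −$10 applied to largest allocation (Andrade): Andrade becomes $396,850.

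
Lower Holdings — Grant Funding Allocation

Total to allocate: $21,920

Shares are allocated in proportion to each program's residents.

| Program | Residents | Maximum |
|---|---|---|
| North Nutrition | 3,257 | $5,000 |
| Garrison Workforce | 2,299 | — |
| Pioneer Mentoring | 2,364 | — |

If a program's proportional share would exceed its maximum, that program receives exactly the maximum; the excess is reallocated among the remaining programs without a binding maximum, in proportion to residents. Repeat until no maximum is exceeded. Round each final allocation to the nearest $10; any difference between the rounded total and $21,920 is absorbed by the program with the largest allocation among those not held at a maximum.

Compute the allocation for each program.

Combined residents = 7,920.
Proportional shares (ignoring caps): North Nutrition 9,014.32; Garrison Workforce 6,362.89; Pioneer Mentoring 6,542.79.
Held at cap: North Nutrition ($5,000); residual $16,920 reallocated over remaining residents 4,663.
Remaining shares: Garrison Workforce 8,342.07 → $8,340; Pioneer Mentoring 8,577.93 → $8,580.

North Nutrition: $5,000 · Garrison Workforce: $8,340 · Pioneer Mentoring: $8,580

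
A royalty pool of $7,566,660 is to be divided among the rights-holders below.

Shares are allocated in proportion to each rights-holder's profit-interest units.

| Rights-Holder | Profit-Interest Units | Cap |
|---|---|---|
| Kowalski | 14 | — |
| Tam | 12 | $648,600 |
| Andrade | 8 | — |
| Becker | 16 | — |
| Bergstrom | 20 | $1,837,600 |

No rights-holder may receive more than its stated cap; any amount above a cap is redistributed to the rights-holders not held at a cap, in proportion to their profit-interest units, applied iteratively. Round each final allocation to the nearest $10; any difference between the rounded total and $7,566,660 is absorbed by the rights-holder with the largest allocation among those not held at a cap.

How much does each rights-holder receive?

Kowalski: $1,871,750; Tam: $648,600; Andrade: $1,069,570; Becker: $2,139,140; Bergstrom: $1,837,600

Combined profit-interest units = 70.
Pro-rata shares before constraints: Kowalski 1,513,332.00; Tam 1,297,141.71; Andrade 864,761.14; Becker 1,729,522.29; Bergstrom 2,161,902.86.
Capped: Tam ($648,600), Bergstrom ($1,837,600); residual $5,080,460 reallocated over remaining profit-interest units 38.
Remaining shares: Kowalski 1,871,748.42 → $1,871,750; Andrade 1,069,570.53 → $1,069,570; Becker 2,139,141.05 → $2,139,140.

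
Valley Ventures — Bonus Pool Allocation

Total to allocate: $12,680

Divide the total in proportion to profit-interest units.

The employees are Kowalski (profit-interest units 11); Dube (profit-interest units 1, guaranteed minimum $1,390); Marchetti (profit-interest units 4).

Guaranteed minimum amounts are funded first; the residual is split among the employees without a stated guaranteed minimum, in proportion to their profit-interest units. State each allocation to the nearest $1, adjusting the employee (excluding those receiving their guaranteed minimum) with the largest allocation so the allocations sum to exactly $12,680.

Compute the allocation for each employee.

Minimums first: Dube $1,390. Residual $11,290.
Residual split over remaining profit-interest units 15: Kowalski 8,279.33 → $8,279; Marchetti 3,010.67 → $3,011.

Kowalski: $8,279; Dube: $1,390; Marchetti: $3,011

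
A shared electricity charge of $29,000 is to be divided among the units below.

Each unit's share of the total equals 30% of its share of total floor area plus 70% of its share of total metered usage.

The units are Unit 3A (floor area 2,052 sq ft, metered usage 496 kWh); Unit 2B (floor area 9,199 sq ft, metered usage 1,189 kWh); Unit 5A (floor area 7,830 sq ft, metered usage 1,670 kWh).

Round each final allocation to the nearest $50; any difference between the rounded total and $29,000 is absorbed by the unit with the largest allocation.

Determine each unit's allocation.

Floor area total 19,081; metered usage total 3,355.
Composite weights (30% floor area + 70% metered usage): Unit 3A 0.1357; Unit 2B 0.3927; Unit 5A 0.4715.
Raw shares: Unit 3A 3,936.74; Unit 2B 11,388.54; Unit 5A 13,674.72.
At nearest $50: Unit 3A $3,950; Unit 2B $11,400; Unit 5A $13,650. Sum = $29,000.
No rounding difference to absorb.

Unit 3A: $3,950 | Unit 2B: $11,400 | Unit 5A: $13,650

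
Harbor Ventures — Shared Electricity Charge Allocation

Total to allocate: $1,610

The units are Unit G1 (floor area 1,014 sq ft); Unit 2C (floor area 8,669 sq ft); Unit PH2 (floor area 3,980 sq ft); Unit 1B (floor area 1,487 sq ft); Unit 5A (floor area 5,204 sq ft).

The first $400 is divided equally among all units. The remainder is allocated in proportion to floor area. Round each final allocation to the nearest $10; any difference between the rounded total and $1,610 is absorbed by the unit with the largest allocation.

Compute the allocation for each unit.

$400 shared equally gives $80 per unit.
Remainder $1,210 by floor area (total 20,354): Unit G1 60.28 → $60; Unit 2C 515.35 → $520; Unit PH2 236.60 → $240; Unit 1B 88.40 → $90; Unit 5A 309.37 → $310.
Rounding difference −$10 on remainder applied to Unit 2C.
Totals: Unit G1 $80 + $60 = $140; Unit 2C $80 + $510 = $590; Unit PH2 $80 + $240 = $320; Unit 1B $80 + $90 = $170; Unit 5A $80 + $310 = $390.

Unit G1: $140 | Unit 2C: $590 | Unit PH2: $320 | Unit 1B: $170 | Unit 5A: $390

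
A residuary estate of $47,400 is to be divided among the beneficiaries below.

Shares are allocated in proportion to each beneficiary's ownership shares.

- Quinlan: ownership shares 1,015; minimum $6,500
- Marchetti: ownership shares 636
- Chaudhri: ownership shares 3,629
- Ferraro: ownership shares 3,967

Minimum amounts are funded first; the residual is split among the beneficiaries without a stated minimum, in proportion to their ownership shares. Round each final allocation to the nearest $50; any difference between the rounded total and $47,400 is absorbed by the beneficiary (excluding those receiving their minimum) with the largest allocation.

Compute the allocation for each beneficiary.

Quinlan: $6,500; Marchetti: $3,150; Chaudhri: $18,050; Ferraro: $19,700

Fund the minimums — Quinlan $6,500. Balance $40,900.
Balance split over remaining ownership shares 8,232: Marchetti 3,159.91 → $3,150; Chaudhri 18,030.38 → $18,050; Ferraro 19,709.71 → $19,700.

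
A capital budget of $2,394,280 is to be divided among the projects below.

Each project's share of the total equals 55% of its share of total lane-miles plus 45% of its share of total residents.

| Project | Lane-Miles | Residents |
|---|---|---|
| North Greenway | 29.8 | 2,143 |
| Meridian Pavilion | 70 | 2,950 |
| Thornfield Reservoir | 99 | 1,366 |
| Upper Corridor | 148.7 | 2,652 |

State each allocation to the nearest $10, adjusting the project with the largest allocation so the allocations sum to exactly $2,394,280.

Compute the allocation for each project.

Totals — lane-miles 347.5, residents 9,111.
Composite weights (55% lane-miles + 45% residents): North Greenway 0.1530; Meridian Pavilion 0.2565; Thornfield Reservoir 0.2242; Upper Corridor 0.3663.
Raw shares: North Greenway 366,348.91; Meridian Pavilion 614,119.32; Thornfield Reservoir 536,698.32; Upper Corridor 877,113.45.
At nearest $10: North Greenway $366,350; Meridian Pavilion $614,120; Thornfield Reservoir $536,700; Upper Corridor $877,110. Sum = $2,394,280.
No rounding difference to absorb.

North Greenway: $366,350 | Meridian Pavilion: $614,120 | Thornfield Reservoir: $536,700 | Upper Corridor: $877,110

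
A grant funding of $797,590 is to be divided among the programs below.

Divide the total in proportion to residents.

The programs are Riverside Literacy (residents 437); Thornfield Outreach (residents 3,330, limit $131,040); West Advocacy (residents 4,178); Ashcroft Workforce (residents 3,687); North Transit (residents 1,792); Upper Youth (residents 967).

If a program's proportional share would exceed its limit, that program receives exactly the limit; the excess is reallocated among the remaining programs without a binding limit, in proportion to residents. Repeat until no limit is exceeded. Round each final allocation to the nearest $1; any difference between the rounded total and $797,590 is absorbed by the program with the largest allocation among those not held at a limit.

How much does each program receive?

Combined residents = 14,391.
Pro-rata shares before constraints: Riverside Literacy 24,219.78; Thornfield Outreach 184,558.04; West Advocacy 231,556.60; Ashcroft Workforce 204,343.99; North Transit 99,317.72; Upper Youth 53,593.88.
Capped: Thornfield Outreach ($131,040); remaining pool $666,550 reallocated over remaining residents 11,061.
Shares after redistribution: Riverside Literacy 26,334.18 → $26,334; West Advocacy 251,771.62 → $251,772; Ashcroft Workforce 222,183.33 → $222,183; North Transit 107,988.21 → $107,988; Upper Youth 58,272.66 → $58,273.

Riverside Literacy: $26,334 · Thornfield Outreach: $131,040 · West Advocacy: $251,772 · Ashcroft Workforce: $222,183 · North Transit: $107,988 · Upper Youth: $58,273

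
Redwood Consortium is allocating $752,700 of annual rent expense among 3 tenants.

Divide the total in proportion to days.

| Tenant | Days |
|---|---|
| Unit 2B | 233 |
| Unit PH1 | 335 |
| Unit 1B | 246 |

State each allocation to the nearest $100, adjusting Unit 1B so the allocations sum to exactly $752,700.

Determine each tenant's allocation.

Unit 2B: $215,500; Unit PH1: $309,800; Unit 1B: $227,400

Combined days = 814.
Pro-rata amounts: Unit 2B 233/814 × $752,700 = 215,453.44; Unit PH1 335/814 × $752,700 = 309,772.11; Unit 1B 246/814 × $752,700 = 227,474.45.
After rounding ($100): Unit 2B $215,500; Unit PH1 $309,800; Unit 1B $227,500. Sum = $752,800.
Difference $752,700 − $752,800 = −$100 applied to Unit 1B: Unit 1B becomes $227,400.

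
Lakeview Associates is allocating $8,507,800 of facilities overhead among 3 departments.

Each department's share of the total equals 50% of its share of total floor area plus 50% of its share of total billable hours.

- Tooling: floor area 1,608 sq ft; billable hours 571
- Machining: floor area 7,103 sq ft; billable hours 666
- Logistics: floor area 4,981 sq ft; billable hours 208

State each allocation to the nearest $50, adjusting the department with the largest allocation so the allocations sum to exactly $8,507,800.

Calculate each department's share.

Floor area total 13,692; billable hours total 1,445.
Blended shares (50% floor area + 50% billable hours): Tooling 0.2563; Machining 0.4898; Logistics 0.2539.
Pro-rata amounts: Tooling 2,180,534.47; Machining 4,167,417.10; Logistics 2,159,848.43.
Rounded to nearest $50: Tooling $2,180,550; Machining $4,167,400; Logistics $2,159,850. Sum = $8,507,800.
Rounded total matches; no reconciliation needed.

Tooling: $2,180,550 · Machining: $4,167,400 · Logistics: $2,159,850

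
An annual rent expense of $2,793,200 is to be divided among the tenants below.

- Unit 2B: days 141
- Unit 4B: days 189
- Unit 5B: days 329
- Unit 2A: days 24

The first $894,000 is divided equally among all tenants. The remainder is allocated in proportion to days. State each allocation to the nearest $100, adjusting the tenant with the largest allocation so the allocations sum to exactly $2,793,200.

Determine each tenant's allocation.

$894,000 shared equally gives $223,500 per tenant.
Remainder $1,899,200 by days (total 683): Unit 2B 392,074.96 → $392,100; Unit 4B 525,547.29 → $525,500; Unit 5B 914,841.58 → $914,800; Unit 2A 66,736.16 → $66,700.
Rounding difference +$100 on remainder applied to Unit 5B.
Totals: Unit 2B $223,500 + $392,100 = $615,600; Unit 4B $223,500 + $525,500 = $749,000; Unit 5B $223,500 + $914,900 = $1,138,400; Unit 2A $223,500 + $66,700 = $290,200.

Unit 2B: $615,600 · Unit 4B: $749,000 · Unit 5B: $1,138,400 · Unit 2A: $290,200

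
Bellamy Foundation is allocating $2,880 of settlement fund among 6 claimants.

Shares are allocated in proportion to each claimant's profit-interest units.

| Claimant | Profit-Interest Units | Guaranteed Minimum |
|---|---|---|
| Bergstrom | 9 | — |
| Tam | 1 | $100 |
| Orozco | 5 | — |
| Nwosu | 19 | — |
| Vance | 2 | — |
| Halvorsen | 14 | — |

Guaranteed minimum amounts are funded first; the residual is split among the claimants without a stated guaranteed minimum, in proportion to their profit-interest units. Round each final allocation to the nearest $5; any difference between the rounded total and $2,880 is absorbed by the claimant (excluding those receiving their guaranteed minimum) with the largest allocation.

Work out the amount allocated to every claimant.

Fund the minimums — Tam $100. Balance $2,780.
Balance split over remaining profit-interest units 49: Bergstrom 510.61 → $510; Orozco 283.67 → $285; Nwosu 1,077.96 → $1,080; Vance 113.47 → $115; Halvorsen 794.29 → $795.
Rounding difference −$5 applied to Nwosu → $1,075.

Bergstrom: $510; Tam: $100; Orozco: $285; Nwosu: $1,075; Vance: $115; Halvorsen: $795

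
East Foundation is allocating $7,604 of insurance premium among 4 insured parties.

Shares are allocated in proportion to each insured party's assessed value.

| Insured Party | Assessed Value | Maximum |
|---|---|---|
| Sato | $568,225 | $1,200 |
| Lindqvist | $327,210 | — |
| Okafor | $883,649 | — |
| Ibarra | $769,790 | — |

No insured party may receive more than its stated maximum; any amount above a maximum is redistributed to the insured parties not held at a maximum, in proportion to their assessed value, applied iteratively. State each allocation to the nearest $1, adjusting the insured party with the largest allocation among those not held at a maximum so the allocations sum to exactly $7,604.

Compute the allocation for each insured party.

Sato: $1,200; Lindqvist: $1,058; Okafor: $2,857; Ibarra: $2,489

Sum of assessed value: 2,548,874.
Unconstrained shares: Sato 1,695.17; Lindqvist 976.16; Okafor 2,636.17; Ibarra 2,296.498.
Cap binds for Sato ($1,200); remaining pool $6,404 reallocated over remaining assessed value 1,980,649.
Remaining shares: Lindqvist 1,057.96 → $1,058; Okafor 2,857.09 → $2,857; Ibarra 2,488.95 → $2,489.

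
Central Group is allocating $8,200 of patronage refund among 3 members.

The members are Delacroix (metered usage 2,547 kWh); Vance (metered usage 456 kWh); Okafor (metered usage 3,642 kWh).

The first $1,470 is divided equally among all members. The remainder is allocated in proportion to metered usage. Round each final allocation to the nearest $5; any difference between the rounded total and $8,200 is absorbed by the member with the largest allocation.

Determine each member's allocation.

Delacroix: $3,070 · Vance: $950 · Okafor: $4,180

First tranche $1,470 split equally: $490 each.
Remainder $6,730 by metered usage (total 6,645): Delacroix 2,579.58 → $2,580; Vance 461.83 → $460; Okafor 3,688.59 → $3,690.
Totals: Delacroix $490 + $2,580 = $3,070; Vance $490 + $460 = $950; Okafor $490 + $3,690 = $4,180.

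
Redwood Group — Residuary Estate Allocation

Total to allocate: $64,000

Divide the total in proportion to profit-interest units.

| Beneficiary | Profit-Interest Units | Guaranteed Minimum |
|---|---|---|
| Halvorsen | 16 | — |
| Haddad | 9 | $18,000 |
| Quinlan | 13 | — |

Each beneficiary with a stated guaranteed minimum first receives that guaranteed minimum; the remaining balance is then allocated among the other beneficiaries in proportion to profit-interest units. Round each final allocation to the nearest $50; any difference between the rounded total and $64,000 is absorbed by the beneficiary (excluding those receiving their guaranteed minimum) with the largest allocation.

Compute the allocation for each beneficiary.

Halvorsen: $25,400 · Haddad: $18,000 · Quinlan: $20,600

Fund the minimums — Haddad $18,000. Balance $46,000.
Balance split over remaining profit-interest units 29: Halvorsen 25,379.31 → $25,400; Quinlan 20,620.69 → $20,600.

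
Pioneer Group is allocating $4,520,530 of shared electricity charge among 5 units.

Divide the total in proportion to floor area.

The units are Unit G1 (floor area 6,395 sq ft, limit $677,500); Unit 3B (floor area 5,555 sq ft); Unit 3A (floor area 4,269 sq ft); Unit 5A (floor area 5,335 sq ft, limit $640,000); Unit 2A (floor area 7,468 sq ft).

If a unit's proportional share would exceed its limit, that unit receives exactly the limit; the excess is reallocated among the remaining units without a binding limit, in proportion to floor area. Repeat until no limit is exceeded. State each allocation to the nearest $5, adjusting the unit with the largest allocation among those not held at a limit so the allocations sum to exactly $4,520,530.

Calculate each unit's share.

Unit G1: $677,500 · Unit 3B: $1,028,965 · Unit 3A: $790,755 · Unit 5A: $640,000 · Unit 2A: $1,383,310

Total floor area = 29,022.
Unconstrained shares: Unit G1 996,099.14; Unit 3B 865,258.91; Unit 3A 664,948.75; Unit 5A 830,991.23; Unit 2A 1,163,231.96.
Cap binds for Unit G1 ($677,500), Unit 5A ($640,000); balance $3,203,030 reallocated over remaining floor area 17,292.
Remaining shares: Unit 3B 1,028,963.20 → $1,028,965; Unit 3A 790,754.98 → $790,755; Unit 2A 1,383,311.82 → $1,383,310.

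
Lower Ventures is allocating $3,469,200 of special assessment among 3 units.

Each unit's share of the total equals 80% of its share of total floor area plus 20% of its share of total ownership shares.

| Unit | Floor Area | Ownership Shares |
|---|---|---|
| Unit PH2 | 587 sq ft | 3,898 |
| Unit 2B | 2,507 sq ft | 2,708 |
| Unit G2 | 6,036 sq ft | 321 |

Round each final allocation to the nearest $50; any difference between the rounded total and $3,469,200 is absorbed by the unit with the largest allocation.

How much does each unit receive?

Unit PH2: $568,900 | Unit 2B: $1,033,350 | Unit G2: $1,866,950

Floor area total 9,130; ownership shares total 6,927.
Combined weights (80% floor area + 20% ownership shares): Unit PH2 0.1640; Unit 2B 0.2979; Unit G2 0.5382.
Raw shares: Unit PH2 568,879.22; Unit 2B 1,033,329.73; Unit G2 1,866,991.05.
After rounding ($50): Unit PH2 $568,900; Unit 2B $1,033,350; Unit G2 $1,867,000. Sum = $3,469,250.
Difference $3,469,200 − $3,469,250 = −$50 applied to largest allocation (Unit G2): Unit G2 becomes $1,866,950.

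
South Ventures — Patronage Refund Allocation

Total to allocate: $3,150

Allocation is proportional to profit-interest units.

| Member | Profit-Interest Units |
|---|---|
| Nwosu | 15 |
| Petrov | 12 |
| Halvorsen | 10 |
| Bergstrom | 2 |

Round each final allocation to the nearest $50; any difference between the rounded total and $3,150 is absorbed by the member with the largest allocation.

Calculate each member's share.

Nwosu: $1,250 · Petrov: $950 · Halvorsen: $800 · Bergstrom: $150

Profit-interest units total: 39.
Raw shares: Nwosu 15/39 × $3,150 = 1,211.54; Petrov 12/39 × $3,150 = 969.23; Halvorsen 10/39 × $3,150 = 807.69; Bergstrom 2/39 × $3,150 = 161.54.
At nearest $50: Nwosu $1,200; Petrov $950; Halvorsen $800; Bergstrom $150. Sum = $3,100.
Difference $3,150 − $3,100 = +$50 applied to largest allocation (Nwosu): Nwosu becomes $1,250.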